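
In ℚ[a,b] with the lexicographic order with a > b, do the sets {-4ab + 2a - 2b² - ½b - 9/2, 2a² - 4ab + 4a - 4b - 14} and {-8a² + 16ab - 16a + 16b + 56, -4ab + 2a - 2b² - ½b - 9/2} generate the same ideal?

Yes, the ideals are equal.

Two ideals are equal iff their reduced Gröbner bases coincide (the reduced basis is unique for a fixed ordering).
Buchberger on the first generating set:
f_1 = -4ab + 2a - 2b² - ½b - 9/2, LT = ab.
f_2 = 2a² - 4ab + 4a - 4b - 14, LT = a².

S(f_1,f_2): lcm = a²b. S = -½a² + 5/2ab² - 15/8ab + 9/8a + 2b² + 7b.
  reduce S modulo (f_1, f_2):
  remainder 21/16a - 5/4b³ + 5/2b² + 217/64b - 107/64 ≠ 0; add g_3 = 21/16a - 5/4b³ + 5/2b² + 217/64b - 107/64 to the basis.

S(f_1,g_3): lcm = ab. S = -½a + 20/21b⁴ - 40/21b³ - 25/12b² + 235/168b + 9/8.
  reduce S modulo (f_1, f_2, g_3):
  remainder 20/21b⁴ - 50/21b³ - 95/84b² + 113/42b + 41/84 ≠ 0; add g_4 = 20/21b⁴ - 50/21b³ - 95/84b² + 113/42b + 41/84 to the basis.

The other S-polynomials (S(f_2,g_3), S(f_1,g_4), S(f_2,g_4), S(g_3,g_4)) all reduce to 0 modulo the current basis, so we have a Gröbner basis.
Inter-reduce: drop elements whose leading term is divisible by another's, tail-reduce, and make monic.
Reduced Gröbner basis: {a - 20/21b³ + 40/21b² + 31/12b - 107/84, b⁴ - 5/2b³ - 19/16b² + 113/40b + 41/80}.

Buchberger on the second generating set:
h_1 = -8a² + 16ab - 16a + 16b + 56, LT = a².
h_2 = -4ab + 2a - 2b² - ½b - 9/2, LT = ab.

S(h_1,h_2): lcm = a²b. S = ½a² - 5/2ab² + 15/8ab - 9/8a - 2b² - 7b.
  reduce S modulo (h_1, h_2):
  remainder -21/16a + 5/4b³ - 5/2b² - 217/64b + 107/64 ≠ 0; add k_3 = -21/16a + 5/4b³ - 5/2b² - 217/64b + 107/64 to the basis.

S(h_1,k_3): lcm = a². S = 20/21ab³ - 40/21ab² - 55/12ab + 275/84a - 2b - 7.
  reduce S modulo (h_1, h_2, k_3):
  remainder -10/21b⁴ + 25/21b³ + 95/168b² - 113/84b - 41/168 ≠ 0; add k_4 = -10/21b⁴ + 25/21b³ + 95/168b² - 113/84b - 41/168 to the basis.

The other S-polynomials (S(h_2,k_3), S(h_1,k_4), S(h_2,k_4), S(k_3,k_4)) all reduce to 0 modulo the current basis, so we have a Gröbner basis.
Inter-reduce: drop elements whose leading term is divisible by another's, tail-reduce, and make monic.
Reduced Gröbner basis: {a - 20/21b³ + 40/21b² + 31/12b - 107/84, b⁴ - 5/2b³ - 19/16b² + 113/40b + 41/80}.

These coincide, so the ideals are equal.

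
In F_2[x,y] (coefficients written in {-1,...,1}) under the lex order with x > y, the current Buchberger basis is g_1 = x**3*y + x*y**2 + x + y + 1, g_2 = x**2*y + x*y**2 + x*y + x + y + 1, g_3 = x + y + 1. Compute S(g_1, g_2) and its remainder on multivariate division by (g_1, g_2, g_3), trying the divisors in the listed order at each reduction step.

S(g_1, g_2) = x**2*y**2 + x**2*y + x**2 + x*y**2 + x*y + y + 1; remainder on division = y**4 + y.

lcm(LM(g_1), LM(g_2)) = x**3*y.
S = (lcm/LT(g_1))·g_1 − (lcm/LT(g_2))·g_2 = x**2*y**2 + x**2*y + x**2 + x*y**2 + x*y + y + 1.
Reduce S modulo (g_1, g_2, g_3) in that order:
  leading term x**2*y**2: subtract (y)·g_2 from x**2*y**2 + x**2*y + x**2 + x*y**2 + x*y + y + 1 → x**2*y + x**2 + x*y**3 + y**2 + 1
  leading term x**2*y: subtract (1)·g_2 from x**2*y + x**2 + x*y**3 + y**2 + 1 → x**2 + x*y**3 + x*y**2 + x*y + x + y**2 + y
  leading term x**2: subtract (x)·g_3 from x**2 + x*y**3 + x*y**2 + x*y + x + y**2 + y → x*y**3 + x*y**2 + y**2 + y
  leading term x*y**3: subtract (y**3)·g_3 from x*y**3 + x*y**2 + y**2 + y → x*y**2 + y**4 + y**3 + y**2 + y
  leading term x*y**2: subtract (y**2)·g_3 from x*y**2 + y**4 + y**3 + y**2 + y → y**4 + y
  leading term y**4: no divisor's leading term divides it; move y**4 to the remainder.
  leading term y: no divisor's leading term divides it; move y to the remainder.
The remainder y**4 + y is nonzero, so it would be added as the next basis element.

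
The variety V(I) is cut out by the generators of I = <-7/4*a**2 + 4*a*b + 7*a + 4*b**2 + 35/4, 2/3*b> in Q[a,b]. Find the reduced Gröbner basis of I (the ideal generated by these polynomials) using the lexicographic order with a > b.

f_1 = -7/4*a**2 + 4*a*b + 7*a + 4*b**2 + 35/4, LT = a**2.
f_2 = 2/3*b, LT = b.

The S-polynomials (S(f_1,f_2)) all reduce to 0 modulo the current basis, so we have a Gröbner basis.

G = {a**2 - 4*a - 5, b}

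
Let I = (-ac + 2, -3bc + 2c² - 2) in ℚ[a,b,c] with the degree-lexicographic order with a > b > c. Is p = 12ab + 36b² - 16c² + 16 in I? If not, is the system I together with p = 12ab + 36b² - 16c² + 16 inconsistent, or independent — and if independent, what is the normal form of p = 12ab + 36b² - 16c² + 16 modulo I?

First compute the reduced Gröbner basis of I by Buchberger's algorithm.
f_1 = -ac + 2, LT = ac.
f_2 = -3bc + 2c² - 2, LT = bc.

S(f_1,f_2): lcm = abc. S = ⅔ac² - ⅔a - 2b.
  leading term ac²: subtract (-⅔c)·f_1 from ⅔ac² - ⅔a - 2b → -⅔a - 2b + 4/3c
  leading term a: no divisor's leading term divides it; move -⅔a to the remainder.
  leading term b: no divisor's leading term divides it; move -2b to the remainder.
  leading term c: no divisor's leading term divides it; move 4/3c to the remainder.
  remainder -⅔a - 2b + 4/3c ≠ 0; add h_3 = -⅔a - 2b + 4/3c to the basis.

The other S-polynomials (S(f_1,h_3), S(f_2,h_3)) all reduce to 0 modulo the current basis, so we have a Gröbner basis.
Inter-reduce: drop elements whose leading term is divisible by another's, tail-reduce, and make monic.
Reduced Gröbner basis: {bc - ⅔c² + ⅔, a + 3b - 2c}.
Label its elements g_1 = bc - ⅔c² + ⅔, g_2 = a + 3b - 2c.

Reduce p = 12ab + 36b² - 16c² + 16 modulo G:
  leading term ab: subtract (12b)·g_2 from 12ab + 36b² - 16c² + 16 → 24bc - 16c² + 16
  leading term bc: subtract (24)·g_1 from 24bc - 16c² + 16 → 0
  normal form = 0.
Since the normal form is 0, p ∈ I.

12ab + 36b² - 16c² + 16 lies in I (it reduces to 0).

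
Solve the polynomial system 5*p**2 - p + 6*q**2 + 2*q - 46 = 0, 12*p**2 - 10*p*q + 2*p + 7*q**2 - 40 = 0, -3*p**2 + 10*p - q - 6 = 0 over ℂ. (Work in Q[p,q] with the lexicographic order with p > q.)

{(2, 2)}

Compute a lex Gröbner basis by Buchberger's algorithm.
f_1 = 5*p**2 - p + 6*q**2 + 2*q - 46, LT = p**2.
f_2 = 12*p**2 - 10*p*q + 2*p + 7*q**2 - 40, LT = p**2.
f_3 = -3*p**2 + 10*p - q - 6, LT = p**2.

S(f_1,f_2): lcm = p**2. S = 5/6*p*q - 11/30*p + 37/60*q**2 + 2/5*q - 88/15.
  reduce S modulo (f_1, f_2, f_3):
  remainder 5/6*p*q - 11/30*p + 37/60*q**2 + 2/5*q - 88/15 ≠ 0; add h_4 = 5/6*p*q - 11/30*p + 37/60*q**2 + 2/5*q - 88/15 to the basis.

S(f_1,f_3): lcm = p**2. S = 47/15*p + 6/5*q**2 + 1/15*q - 56/5.
  reduce S modulo (f_1, f_2, f_3, h_4):
  remainder 47/15*p + 6/5*q**2 + 1/15*q - 56/5 ≠ 0; add h_5 = 47/15*p + 6/5*q**2 + 1/15*q - 56/5 to the basis.

S(f_1,h_4): lcm = p**2*q. S = 11/25*p**2 - 37/50*p*q**2 - 17/25*p*q + 176/25*p + 6/5*q**3 + 2/5*q**2 - 46/5*q.
  reduce S modulo (f_1, f_2, f_3, h_4, h_5):
  remainder 4369/2500*q**3 - 933581/587500*q**2 - 836903/58750*q + 3064666/146875 ≠ 0; add h_6 = 4369/2500*q**3 - 933581/587500*q**2 - 836903/58750*q + 3064666/146875 to the basis.

S(f_3,h_4): lcm = p**2*q. S = 11/25*p**2 - 37/50*p*q**2 - 286/75*p*q + 176/25*p + 1/3*q**2 + 2*q.
  reduce S modulo (f_1, f_2, f_3, h_4, h_5, h_6):
  remainder 3467941/2053430*q**2 + 1818401/616029*q - 38991656/3080145 ≠ 0; add h_7 = 3467941/2053430*q**2 + 1818401/616029*q - 38991656/3080145 to the basis.

S(f_1,h_5): lcm = p**2. S = -18/47*p*q**2 - 1/47*p*q + 793/235*p + 6/5*q**2 + 2/5*q - 46/5.
  reduce S modulo (f_1, f_2, f_3, h_4, h_5, h_6, h_7):
  remainder -428665165/488979681*q + 857330330/488979681 ≠ 0; add h_8 = -428665165/488979681*q + 857330330/488979681 to the basis.

The other S-polynomials (S(f_2,f_3), S(f_2,h_4), S(f_2,h_5), S(f_3,h_5), S(h_4,h_5), S(f_1,h_6), S(f_2,h_6), S(f_3,h_6), S(h_4,h_6), S(h_5,h_6), S(f_1,h_7), S(f_2,h_7), S(f_3,h_7), S(h_4,h_7), S(h_5,h_7), S(h_6,h_7), S(f_1,h_8), S(f_2,h_8), S(f_3,h_8), S(h_4,h_8), S(h_5,h_8), S(h_6,h_8), S(h_7,h_8)) all reduce to 0 modulo the current basis, so we have a Gröbner basis.
Inter-reduce: drop elements whose leading term is divisible by another's, tail-reduce, and make monic.
Reduced Gröbner basis: {p - 2, q - 2}.

Elimination: the polynomial q - 2 lies in the elimination ideal for q, so q ∈ {2}. For each such q, the remaining basis elements (now univariate) give the rest of the solution.
  q = 2: the earlier basis element becomes p - 2 = 0, giving p = 2 — point (2, 2).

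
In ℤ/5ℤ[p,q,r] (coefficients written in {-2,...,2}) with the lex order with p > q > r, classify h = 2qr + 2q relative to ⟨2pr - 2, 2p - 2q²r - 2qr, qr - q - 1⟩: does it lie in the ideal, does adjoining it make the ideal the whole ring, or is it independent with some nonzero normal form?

First compute the reduced Gröbner basis of I by Buchberger's algorithm.
f_1 = 2pr - 2, LT = pr.
f_2 = 2p - 2q²r - 2qr, LT = p.
f_3 = qr - q - 1, LT = qr.

S(f_1,f_2): lcm = pr. S = q²r² + qr² - 1.
  reduce S modulo (f_1, f_2, f_3):
  remainder q² - 2q + r + 1 ≠ 0; add k_4 = q² - 2q + r + 1 to the basis.

S(f_3,k_4): lcm = q²r. S = -q² + 2qr - q - r² - r.
  reduce S modulo (f_1, f_2, f_3, k_4):
  remainder -q - r² - 2 ≠ 0; add k_5 = -q - r² - 2 to the basis.

S(f_3,k_5): lcm = qr. S = -q - r³ - 2r - 1.
  reduce S modulo (f_1, f_2, f_3, k_4, k_5):
  remainder -r³ + r² - 2r + 1 ≠ 0; add k_6 = -r³ + r² - 2r + 1 to the basis.

The other S-polynomials (S(f_1,f_3), S(f_2,f_3), S(f_1,k_4), S(f_2,k_4), S(f_1,k_5), S(f_2,k_5), S(k_4,k_5), S(f_1,k_6), S(f_2,k_6), S(f_3,k_6), S(k_4,k_6), S(k_5,k_6)) all reduce to 0 modulo the current basis, so we have a Gröbner basis.
Inter-reduce: drop elements whose leading term is divisible by another's, tail-reduce, and make monic.
Reduced Gröbner basis: {p - r² + r - 2, q + r² + 2, r³ - r² + 2r - 1}.
Label its elements g_1 = p - r² + r - 2, g_2 = q + r² + 2, g_3 = r³ - r² + 2r - 1.

Reduce h = 2qr + 2q modulo G:
  leading term qr: subtract (2r)·g_2 from 2qr + 2q → 2q - 2r³ + r
  leading term q: subtract (2)·g_2 from 2q - 2r³ + r → -2r³ - 2r² + r + 1
  leading term r³: subtract (-2)·g_3 from -2r³ - 2r² + r + 1 → r² - 1
  leading term r²: no divisor's leading term divides it; move r² to the remainder.
  leading term 1: no divisor's leading term divides it; move -1 to the remainder.
  normal form = r² - 1.
The normal form is nonzero, so h ∉ I. Since h minus its normal form lies in I, I + (h) = I + (n) where n = r² - 1; decide whether this ideal is the whole ring.
Run Buchberger on G together with n (pairs among the g_i already reduce to 0 since G is a Gröbner basis):
g_1 = p - r² + r - 2, LT = p.
g_2 = q + r² + 2, LT = q.
g_3 = r³ - r² + 2r - 1, LT = r³.
n = r² - 1, LT = r².

S(g_3,n): lcm = r³. S = -r² - 2r - 1.
  reduce S modulo (g_1, g_2, g_3, n):
  remainder -2r - 2 ≠ 0; add m_5 = -2r - 2 to the basis.

The other S-polynomials (S(g_1,g_2), S(g_1,g_3), S(g_1,n), S(g_2,g_3), S(g_2,n), S(g_1,m_5), S(g_2,m_5), S(g_3,m_5), S(n,m_5)) all reduce to 0 modulo the current basis, so we have a Gröbner basis.
Inter-reduce: drop elements whose leading term is divisible by another's, tail-reduce, and make monic.
Reduced Gröbner basis: {p + 1, q - 2, r + 1}.
The reduced Gröbner basis of I + (h) is {p + 1, q - 2, r + 1} ≠ {1}, a proper ideal, so the enlarged system stays consistent: h is independent of I, with normal form r² - 1.

2qr + 2q is independent of I; its normal form modulo I is r² - 1.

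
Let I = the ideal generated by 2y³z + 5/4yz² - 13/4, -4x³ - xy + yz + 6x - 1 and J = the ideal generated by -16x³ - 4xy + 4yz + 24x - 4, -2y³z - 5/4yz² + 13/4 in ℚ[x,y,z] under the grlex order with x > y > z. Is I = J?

Yes, the ideals are equal.

Since reduced Gröbner bases are canonical representatives of ideals under a given ordering, it suffices to compute and compare them.
Buchberger on the first generating set:
f_1 = 2y³z + 5/4yz² - 13/4, LT = y³z.
f_2 = -4x³ - xy + yz + 6x - 1, LT = x³.

The S-polynomials (S(f_1,f_2)) all reduce to 0 modulo the current basis, so we have a Gröbner basis.
Inter-reduce: drop elements whose leading term is divisible by another's, tail-reduce, and make monic.
Reduced Gröbner basis: {y³z + ⅝yz² - 13/8, x³ + ¼xy - ¼yz - 3/2x + ¼}.

Buchberger on the second generating set:
h_1 = -16x³ - 4xy + 4yz + 24x - 4, LT = x³.
h_2 = -2y³z - 5/4yz² + 13/4, LT = y³z.

The S-polynomials (S(h_1,h_2)) all reduce to 0 modulo the current basis, so we have a Gröbner basis.
Inter-reduce: drop elements whose leading term is divisible by another's, tail-reduce, and make monic.
Reduced Gröbner basis: {y³z + ⅝yz² - 13/8, x³ + ¼xy - ¼yz - 3/2x + ¼}.

These coincide, so the ideals are equal.
The same test decides containment: I ⊆ J iff every generator of I reduces to 0 modulo a Gröbner basis of J.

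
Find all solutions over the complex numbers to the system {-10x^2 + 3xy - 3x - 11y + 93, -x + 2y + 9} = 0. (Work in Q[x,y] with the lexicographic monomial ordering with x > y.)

Compute a lex Gröbner basis by Buchberger's algorithm.
f_1 = -10x^2 + 3xy - 3x - 11y + 93, LT = x^2.
f_2 = -x + 2y + 9, LT = x.

S(f_1,f_2): lcm = x^2. S = 17/10xy + 93/10x + 11/10y - 93/10.
  leading term xy: subtract (-17/10y)·f_2 from 17/10xy + 93/10x + 11/10y - 93/10 → 93/10x + 17/5y^2 + 82/5y - 93/10
  leading term x: subtract (-93/10)·f_2 from 93/10x + 17/5y^2 + 82/5y - 93/10 → 17/5y^2 + 35y + 372/5
  leading term y^2: no divisor's leading term divides it; move 17/5y^2 to the remainder.
  leading term y: no divisor's leading term divides it; move 35y to the remainder.
  leading term 1: no divisor's leading term divides it; move 372/5 to the remainder.
  remainder 17/5y^2 + 35y + 372/5 ≠ 0; add h_3 = 17/5y^2 + 35y + 372/5 to the basis.

S(f_1,h_3): leading monomials are coprime, so the S-polynomial reduces to 0 (Buchberger's first criterion).
S(f_2,h_3): leading monomials are coprime, so the S-polynomial reduces to 0 (Buchberger's first criterion).
Every S-polynomial of the final basis reduces to 0, so we have a Gröbner basis.
Inter-reduce: drop elements whose leading term is divisible by another's, tail-reduce, and make monic.
Reduced Gröbner basis: {x - 2y - 9, y^2 + 175/17y + 372/17}.

The lex basis is triangular: the last element involves only y. Solving y^2 + 175/17y + 372/17 = 0 gives y ∈ {-124/17, -3}; substituting each value into the earlier elements determines the remaining variables.
  y = -124/17: the earlier basis element becomes x + 95/17 = 0, giving x = -95/17 — point (-95/17, -124/17).
  y = -3: the earlier basis element becomes x - 3 = 0, giving x = 3 — point (3, -3).

{(-95/17, -124/17), (3, -3)}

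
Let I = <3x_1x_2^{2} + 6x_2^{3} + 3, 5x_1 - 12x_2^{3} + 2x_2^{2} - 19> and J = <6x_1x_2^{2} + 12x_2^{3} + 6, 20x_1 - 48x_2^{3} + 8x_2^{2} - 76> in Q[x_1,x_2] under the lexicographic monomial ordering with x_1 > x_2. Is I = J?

Equality of ideals is decidable: compute both reduced Gröbner bases (unique for the ordering) and check whether they agree.
Buchberger on the first generating set:
f_1 = 3x_1x_2^{2} + 6x_2^{3} + 3, LT = x_1x_2^{2}.
f_2 = 5x_1 - 12x_2^{3} + 2x_2^{2} - 19, LT = x_1.

S(f_1,f_2): lcm = x_1x_2^{2}. S = \tfrac{12}{5}x_2^{5} - \tfrac{2}{5}x_2^{4} + 2x_2^{3} + \tfrac{19}{5}x_2^{2} + 1.
  leading term x_2^{5}: no divisor's leading term divides it; move \tfrac{12}{5}x_2^{5} to the remainder.
  leading term x_2^{4}: no divisor's leading term divides it; move -\tfrac{2}{5}x_2^{4} to the remainder.
  leading term x_2^{3}: no divisor's leading term divides it; move 2x_2^{3} to the remainder.
  leading term x_2^{2}: no divisor's leading term divides it; move \tfrac{19}{5}x_2^{2} to the remainder.
  leading term 1: no divisor's leading term divides it; move 1 to the remainder.
  remainder \tfrac{12}{5}x_2^{5} - \tfrac{2}{5}x_2^{4} + 2x_2^{3} + \tfrac{19}{5}x_2^{2} + 1 ≠ 0; add g_3 = \tfrac{12}{5}x_2^{5} - \tfrac{2}{5}x_2^{4} + 2x_2^{3} + \tfrac{19}{5}x_2^{2} + 1 to the basis.

The other S-polynomials (S(f_1,g_3), S(f_2,g_3)) all reduce to 0 modulo the current basis, so we have a Gröbner basis.
Inter-reduce: drop elements whose leading term is divisible by another's, tail-reduce, and make monic.
Reduced Gröbner basis: {x_1 - \tfrac{12}{5}x_2^{3} + \tfrac{2}{5}x_2^{2} - \tfrac{19}{5}, x_2^{5} - \tfrac{1}{6}x_2^{4} + \tfrac{5}{6}x_2^{3} + \tfrac{19}{12}x_2^{2} + \tfrac{5}{12}}.

Buchberger on the second generating set:
h_1 = 6x_1x_2^{2} + 12x_2^{3} + 6, LT = x_1x_2^{2}.
h_2 = 20x_1 - 48x_2^{3} + 8x_2^{2} - 76, LT = x_1.

S(h_1,h_2): lcm = x_1x_2^{2}. S = \tfrac{12}{5}x_2^{5} - \tfrac{2}{5}x_2^{4} + 2x_2^{3} + \tfrac{19}{5}x_2^{2} + 1.
  leading term x_2^{5}: no divisor's leading term divides it; move \tfrac{12}{5}x_2^{5} to the remainder.
  leading term x_2^{4}: no divisor's leading term divides it; move -\tfrac{2}{5}x_2^{4} to the remainder.
  leading term x_2^{3}: no divisor's leading term divides it; move 2x_2^{3} to the remainder.
  leading term x_2^{2}: no divisor's leading term divides it; move \tfrac{19}{5}x_2^{2} to the remainder.
  leading term 1: no divisor's leading term divides it; move 1 to the remainder.
  remainder \tfrac{12}{5}x_2^{5} - \tfrac{2}{5}x_2^{4} + 2x_2^{3} + \tfrac{19}{5}x_2^{2} + 1 ≠ 0; add k_3 = \tfrac{12}{5}x_2^{5} - \tfrac{2}{5}x_2^{4} + 2x_2^{3} + \tfrac{19}{5}x_2^{2} + 1 to the basis.

The other S-polynomials (S(h_1,k_3), S(h_2,k_3)) all reduce to 0 modulo the current basis, so we have a Gröbner basis.
Inter-reduce: drop elements whose leading term is divisible by another's, tail-reduce, and make monic.
Reduced Gröbner basis: {x_1 - \tfrac{12}{5}x_2^{3} + \tfrac{2}{5}x_2^{2} - \tfrac{19}{5}, x_2^{5} - \tfrac{1}{6}x_2^{4} + \tfrac{5}{6}x_2^{3} + \tfrac{19}{12}x_2^{2} + \tfrac{5}{12}}.

The two bases agree; hence the ideals are identical.
The same test decides containment: I ⊆ J iff every generator of I reduces to 0 modulo a Gröbner basis of J.

Yes, the ideals are equal.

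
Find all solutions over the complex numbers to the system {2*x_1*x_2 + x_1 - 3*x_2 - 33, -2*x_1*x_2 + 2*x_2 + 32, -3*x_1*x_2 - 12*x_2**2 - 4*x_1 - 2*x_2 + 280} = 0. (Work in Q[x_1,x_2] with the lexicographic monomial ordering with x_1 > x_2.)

{(5, 4)}

Compute a lex Gröbner basis by Buchberger's algorithm.
f_1 = 2*x_1*x_2 + x_1 - 3*x_2 - 33, LT = x_1*x_2.
f_2 = -2*x_1*x_2 + 2*x_2 + 32, LT = x_1*x_2.
f_3 = -3*x_1*x_2 - 4*x_1 - 12*x_2**2 - 2*x_2 + 280, LT = x_1*x_2.

S(f_1,f_2): lcm = x_1*x_2. S = 1/2*x_1 - 1/2*x_2 - 1/2.
  reduce S modulo (f_1, f_2, f_3):
  remainder 1/2*x_1 - 1/2*x_2 - 1/2 ≠ 0; add h_4 = 1/2*x_1 - 1/2*x_2 - 1/2 to the basis.

S(f_1,f_3): lcm = x_1*x_2. S = -5/6*x_1 - 4*x_2**2 - 13/6*x_2 + 461/6.
  reduce S modulo (f_1, f_2, f_3, h_4):
  remainder -4*x_2**2 - 3*x_2 + 76 ≠ 0; add h_5 = -4*x_2**2 - 3*x_2 + 76 to the basis.

S(f_1,h_4): lcm = x_1*x_2. S = 1/2*x_1 + x_2**2 - 1/2*x_2 - 33/2.
  reduce S modulo (f_1, f_2, f_3, h_4, h_5):
  remainder -3/4*x_2 + 3 ≠ 0; add h_6 = -3/4*x_2 + 3 to the basis.

The other S-polynomials (S(f_2,f_3), S(f_2,h_4), S(f_3,h_4), S(f_1,h_5), S(f_2,h_5), S(f_3,h_5), S(h_4,h_5), S(f_1,h_6), S(f_2,h_6), S(f_3,h_6), S(h_4,h_6), S(h_5,h_6)) all reduce to 0 modulo the current basis, so we have a Gröbner basis.
Inter-reduce: drop elements whose leading term is divisible by another's, tail-reduce, and make monic.
Reduced Gröbner basis: {x_1 - 5, x_2 - 4}.

The lex basis is triangular: the last element involves only x_2. Solving x_2 - 4 = 0 gives x_2 ∈ {4}; substituting each value into the earlier elements determines the remaining variables.
  x_2 = 4: the earlier basis element becomes x_1 - 5 = 0, giving x_1 = 5 — point (5, 4).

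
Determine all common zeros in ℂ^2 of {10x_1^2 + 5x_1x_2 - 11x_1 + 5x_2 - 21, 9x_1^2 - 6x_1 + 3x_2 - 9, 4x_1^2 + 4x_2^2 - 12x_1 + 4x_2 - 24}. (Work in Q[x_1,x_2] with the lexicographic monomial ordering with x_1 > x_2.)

{(-1, -2)}

Compute a lex Gröbner basis by Buchberger's algorithm.
f_1 = 10x_1^2 + 5x_1x_2 - 11x_1 + 5x_2 - 21, LT = x_1^2.
f_2 = 9x_1^2 - 6x_1 + 3x_2 - 9, LT = x_1^2.
f_3 = 4x_1^2 - 12x_1 + 4x_2^2 + 4x_2 - 24, LT = x_1^2.

S(f_1,f_2): lcm = x_1^2. S = 1/2x_1x_2 - 13/30x_1 + 1/6x_2 - 11/10.
  leading term x_1x_2: no divisor's leading term divides it; move 1/2x_1x_2 to the remainder.
  leading term x_1: no divisor's leading term divides it; move -13/30x_1 to the remainder.
  leading term x_2: no divisor's leading term divides it; move 1/6x_2 to the remainder.
  leading term 1: no divisor's leading term divides it; move -11/10 to the remainder.
  remainder 1/2x_1x_2 - 13/30x_1 + 1/6x_2 - 11/10 ≠ 0; add h_4 = 1/2x_1x_2 - 13/30x_1 + 1/6x_2 - 11/10 to the basis.

S(f_1,f_3): lcm = x_1^2. S = 1/2x_1x_2 + 19/10x_1 - x_2^2 - 1/2x_2 + 39/10.
  leading term x_1x_2: subtract (1)·h_4 from 1/2x_1x_2 + 19/10x_1 - x_2^2 - 1/2x_2 + 39/10 → 7/3x_1 - x_2^2 - 2/3x_2 + 5
  leading term x_1: no divisor's leading term divides it; move 7/3x_1 to the remainder.
  leading term x_2^2: no divisor's leading term divides it; move -x_2^2 to the remainder.
  leading term x_2: no divisor's leading term divides it; move -2/3x_2 to the remainder.
  leading term 1: no divisor's leading term divides it; move 5 to the remainder.
  remainder 7/3x_1 - x_2^2 - 2/3x_2 + 5 ≠ 0; add h_5 = 7/3x_1 - x_2^2 - 2/3x_2 + 5 to the basis.

S(f_1,h_4): lcm = x_1^2x_2. S = 13/15x_1^2 + 1/2x_1x_2^2 - 43/30x_1x_2 + 11/5x_1 + 1/2x_2^2 - 21/10x_2.
  leading term x_1^2: subtract (13/150)·f_1 from 13/15x_1^2 + 1/2x_1x_2^2 - 43/30x_1x_2 + 11/5x_1 + 1/2x_2^2 - 21/10x_2 → 1/2x_1x_2^2 - 28/15x_1x_2 + 473/150x_1 + 1/2x_2^2 - 38/15x_2 + 91/50
  leading term x_1x_2^2: subtract (x_2)·h_4 from 1/2x_1x_2^2 - 28/15x_1x_2 + 473/150x_1 + 1/2x_2^2 - 38/15x_2 + 91/50 → -43/30x_1x_2 + 473/150x_1 + 1/3x_2^2 - 43/30x_2 + 91/50
  leading term x_1x_2: subtract (-43/15)·h_4 from -43/30x_1x_2 + 473/150x_1 + 1/3x_2^2 - 43/30x_2 + 91/50 → 86/45x_1 + 1/3x_2^2 - 43/45x_2 - 4/3
  leading term x_1: subtract (86/105)·h_5 from 86/45x_1 + 1/3x_2^2 - 43/45x_2 - 4/3 → 121/105x_2^2 - 43/105x_2 - 38/7
  leading term x_2^2: no divisor's leading term divides it; move 121/105x_2^2 to the remainder.
  leading term x_2: no divisor's leading term divides it; move -43/105x_2 to the remainder.
  leading term 1: no divisor's leading term divides it; move -38/7 to the remainder.
  remainder 121/105x_2^2 - 43/105x_2 - 38/7 ≠ 0; add h_6 = 121/105x_2^2 - 43/105x_2 - 38/7 to the basis.

S(f_3,h_4): lcm = x_1^2x_2. S = 13/15x_1^2 - 10/3x_1x_2 + 11/5x_1 + x_2^3 + x_2^2 - 6x_2.
  leading term x_1^2: subtract (13/150)·f_1 from 13/15x_1^2 - 10/3x_1x_2 + 11/5x_1 + x_2^3 + x_2^2 - 6x_2 → -113/30x_1x_2 + 473/150x_1 + x_2^3 + x_2^2 - 193/30x_2 + 91/50
  leading term x_1x_2: subtract (-113/15)·h_4 from -113/30x_1x_2 + 473/150x_1 + x_2^3 + x_2^2 - 193/30x_2 + 91/50 → -1/9x_1 + x_2^3 + x_2^2 - 233/45x_2 - 97/15
  leading term x_1: subtract (-1/21)·h_5 from -1/9x_1 + x_2^3 + x_2^2 - 233/45x_2 - 97/15 → x_2^3 + 20/21x_2^2 - 547/105x_2 - 218/35
  leading term x_2^3: subtract (105/121x_2)·h_6 from x_2^3 + 20/21x_2^2 - 547/105x_2 - 218/35 → 3323/2541x_2^2 - 6337/12705x_2 - 218/35
  leading term x_2^2: subtract (16615/14641)·h_6 from 3323/2541x_2^2 - 6337/12705x_2 - 218/35 → -2492/73205x_2 - 4984/73205
  leading term x_2: no divisor's leading term divides it; move -2492/73205x_2 to the remainder.
  leading term 1: no divisor's leading term divides it; move -4984/73205 to the remainder.
  remainder -2492/73205x_2 - 4984/73205 ≠ 0; add h_7 = -2492/73205x_2 - 4984/73205 to the basis.

The other S-polynomials (S(f_2,f_3), S(f_2,h_4), S(f_1,h_5), S(f_2,h_5), S(f_3,h_5), S(h_4,h_5), S(f_1,h_6), S(f_2,h_6), S(f_3,h_6), S(h_4,h_6), S(h_5,h_6), S(f_1,h_7), S(f_2,h_7), S(f_3,h_7), S(h_4,h_7), S(h_5,h_7), S(h_6,h_7)) all reduce to 0 modulo the current basis, so we have a Gröbner basis.
Inter-reduce: drop elements whose leading term is divisible by another's, tail-reduce, and make monic.
Reduced Gröbner basis: {x_1 + 1, x_2 + 2}.

From the last basis element, x_2 + 2 = 0, so x_2 takes values in {-2}. Each choice, substituted upward through the basis, yields the corresponding point(s) of the solution set.
  x_2 = -2: the earlier basis element becomes x_1 + 1 = 0, giving x_1 = -1 — point (-1, -2).
Check: every point annihilates each of the original generators.
Zero-dimensionality of the ideal guarantees finitely many solutions over ℂ.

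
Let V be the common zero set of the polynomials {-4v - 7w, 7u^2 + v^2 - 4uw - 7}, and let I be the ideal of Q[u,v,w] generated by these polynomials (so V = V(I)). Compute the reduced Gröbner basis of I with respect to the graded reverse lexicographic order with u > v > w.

This is the nonlinear analogue of row-reducing a linear system.

f_1 = -4v - 7w, LT = v.
f_2 = 7u^2 + v^2 - 4uw - 7, LT = u^2.

S(f_1,f_2): leading monomials are coprime, so the S-polynomial reduces to 0 (Buchberger's first criterion).
Every S-polynomial of the final basis reduces to 0, so we have a Gröbner basis.

G = {u^2 - 4/7uw + 7/16w^2 - 1, v + 7/4w}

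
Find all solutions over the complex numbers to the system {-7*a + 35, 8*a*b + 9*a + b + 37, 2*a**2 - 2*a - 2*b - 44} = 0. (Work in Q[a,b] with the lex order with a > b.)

{(5, -2)}

Compute a lex Gröbner basis by Buchberger's algorithm.
f_1 = -7*a + 35, LT = a.
f_2 = 8*a*b + 9*a + b + 37, LT = a*b.
f_3 = 2*a**2 - 2*a - 2*b - 44, LT = a**2.

S(f_1,f_2): lcm = a*b. S = -9/8*a - 41/8*b - 37/8.
  leading term a: subtract (9/56)·f_1 from -9/8*a - 41/8*b - 37/8 → -41/8*b - 41/4
  leading term b: no divisor's leading term divides it; move -41/8*b to the remainder.
  leading term 1: no divisor's leading term divides it; move -41/4 to the remainder.
  remainder -41/8*b - 41/4 ≠ 0; add h_4 = -41/8*b - 41/4 to the basis.

The other S-polynomials (S(f_1,f_3), S(f_2,f_3), S(f_1,h_4), S(f_2,h_4), S(f_3,h_4)) all reduce to 0 modulo the current basis, so we have a Gröbner basis.
Inter-reduce: drop elements whose leading term is divisible by another's, tail-reduce, and make monic.
Reduced Gröbner basis: {a - 5, b + 2}.

From the last basis element, b + 2 = 0, so b takes values in {-2}. Each choice, substituted upward through the basis, yields the corresponding point(s) of the solution set.
  b = -2: the earlier basis element becomes a - 5 = 0, giving a = 5 — point (5, -2).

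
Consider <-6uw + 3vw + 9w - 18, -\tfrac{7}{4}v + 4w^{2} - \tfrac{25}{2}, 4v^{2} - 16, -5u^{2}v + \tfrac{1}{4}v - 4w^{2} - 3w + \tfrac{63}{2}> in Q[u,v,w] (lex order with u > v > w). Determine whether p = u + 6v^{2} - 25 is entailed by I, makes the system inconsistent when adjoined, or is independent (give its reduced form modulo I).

First compute the reduced Gröbner basis of I by Buchberger's algorithm.
f_1 = -6uw + 3vw + 9w - 18, LT = uw.
f_2 = -\tfrac{7}{4}v + 4w^{2} - \tfrac{25}{2}, LT = v.
f_3 = 4v^{2} - 16, LT = v^{2}.
f_4 = -5u^{2}v + \tfrac{1}{4}v - 4w^{2} - 3w + \tfrac{63}{2}, LT = u^{2}v.

S(f_1,f_4): lcm = u^{2}vw. S = -\tfrac{1}{2}uv^{2}w - \tfrac{3}{2}uvw + 3uv + \tfrac{1}{20}vw - \tfrac{4}{5}w^{3} - \tfrac{3}{5}w^{2} + \tfrac{63}{10}w.
  reduce S modulo (f_1, f_2, f_3, f_4):
  remainder -\tfrac{150}{7}u - \tfrac{1024}{343}w^{7} + \tfrac{6912}{343}w^{5} + \tfrac{768}{49}w^{4} - \tfrac{75996}{1715}w^{3} - \tfrac{13107}{245}w^{2} + \tfrac{54949}{3430}w + \tfrac{2175}{49} ≠ 0; add h_5 = -\tfrac{150}{7}u - \tfrac{1024}{343}w^{7} + \tfrac{6912}{343}w^{5} + \tfrac{768}{49}w^{4} - \tfrac{75996}{1715}w^{3} - \tfrac{13107}{245}w^{2} + \tfrac{54949}{3430}w + \tfrac{2175}{49} to the basis.

S(f_2,f_3): lcm = v^{2}. S = -\tfrac{16}{7}vw^{2} + \tfrac{50}{7}v + 4.
  reduce S modulo (f_1, f_2, f_3, f_4, h_5):
  remainder -\tfrac{256}{49}w^{4} + \tfrac{1600}{49}w^{2} - \tfrac{2304}{49} ≠ 0; add h_6 = -\tfrac{256}{49}w^{4} + \tfrac{1600}{49}w^{2} - \tfrac{2304}{49} to the basis.

S(f_2,f_4): lcm = u^{2}v. S = -\tfrac{16}{7}u^{2}w^{2} + \tfrac{50}{7}u^{2} + \tfrac{1}{20}v - \tfrac{4}{5}w^{2} - \tfrac{3}{5}w + \tfrac{63}{10}.
  reduce S modulo (f_1, f_2, f_3, f_4, h_5, h_6):
  remainder -\tfrac{4492}{245}w^{3} + \tfrac{1354}{49}w^{2} + \tfrac{12816}{245}w - \tfrac{16776}{245} ≠ 0; add h_7 = -\tfrac{4492}{245}w^{3} + \tfrac{1354}{49}w^{2} + \tfrac{12816}{245}w - \tfrac{16776}{245} to the basis.

S(f_3,f_4): lcm = u^{2}v^{2}. S = -4u^{2} + \tfrac{1}{20}v^{2} - \tfrac{4}{5}vw^{2} - \tfrac{3}{5}vw + \tfrac{63}{10}v.
  reduce S modulo (f_1, f_2, f_3, f_4, h_5, h_6, h_7):
  remainder \tfrac{1561152}{982625}w^{2} + \tfrac{1287264}{140375}w - \tfrac{24266304}{982625} ≠ 0; add h_8 = \tfrac{1561152}{982625}w^{2} + \tfrac{1287264}{140375}w - \tfrac{24266304}{982625} to the basis.

S(f_1,h_5): lcm = uw. S = -\tfrac{1}{2}vw - \tfrac{512}{3675}w^{8} + \tfrac{1152}{1225}w^{6} + \tfrac{128}{175}w^{5} - \tfrac{12666}{6125}w^{4} - \tfrac{4369}{1750}w^{3} + \tfrac{54949}{73500}w^{2} + \tfrac{4}{7}w + 3.
  reduce S modulo (f_1, f_2, f_3, f_4, h_5, h_6, h_7, h_8):
  remainder \tfrac{1031688}{203275}w - \tfrac{2063376}{203275} ≠ 0; add h_9 = \tfrac{1031688}{203275}w - \tfrac{2063376}{203275} to the basis.

The other S-polynomials (S(f_1,f_2), S(f_1,f_3), S(f_2,h_5), S(f_3,h_5), S(f_4,h_5), S(f_1,h_6), S(f_2,h_6), S(f_3,h_6), S(f_4,h_6), S(h_5,h_6), S(f_1,h_7), S(f_2,h_7), S(f_3,h_7), S(f_4,h_7), S(h_5,h_7), S(h_6,h_7), S(f_1,h_8), S(f_2,h_8), S(f_3,h_8), S(f_4,h_8), S(h_5,h_8), S(h_6,h_8), S(h_7,h_8), S(f_1,h_9), S(f_2,h_9), S(f_3,h_9), S(f_4,h_9), S(h_5,h_9), S(h_6,h_9), S(h_7,h_9), S(h_8,h_9)) all reduce to 0 modulo the current basis, so we have a Gröbner basis.
Inter-reduce: drop elements whose leading term is divisible by another's, tail-reduce, and make monic.
Reduced Gröbner basis: {u - 1, v - 2, w - 2}.
Label its elements g_1 = u - 1, g_2 = v - 2, g_3 = w - 2.

Reduce p = u + 6v^{2} - 25 modulo G:
  leading term u: subtract (1)·g_1 from u + 6v^{2} - 25 → 6v^{2} - 24
  leading term v^{2}: subtract (6v)·g_2 from 6v^{2} - 24 → 12v - 24
  leading term v: subtract (12)·g_2 from 12v - 24 → 0
  normal form = 0.
Since the normal form is 0, p ∈ I.

u + 6v^{2} - 25 lies in I (it reduces to 0).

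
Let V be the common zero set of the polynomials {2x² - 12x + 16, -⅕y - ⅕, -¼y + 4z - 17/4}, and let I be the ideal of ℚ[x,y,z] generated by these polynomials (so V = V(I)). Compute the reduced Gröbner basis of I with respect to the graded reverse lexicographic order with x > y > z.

G = {x² - 6x + 8, y + 1, z - 1}

f_1 = 2x² - 12x + 16, LT = x².
f_2 = -⅕y - ⅕, LT = y.
f_3 = -¼y + 4z - 17/4, LT = y.

S(f_1,f_2): leading monomials are coprime, so the S-polynomial reduces to 0 (Buchberger's first criterion).
S(f_1,f_3): leading monomials are coprime, so the S-polynomial reduces to 0 (Buchberger's first criterion).
S(f_2,f_3): lcm = y. S = 16z - 16.
  leading term z: no divisor's leading term divides it; move 16z to the remainder.
  leading term 1: no divisor's leading term divides it; move -16 to the remainder.
  remainder 16z - 16 ≠ 0; add g_4 = 16z - 16 to the basis.

S(f_1,g_4): leading monomials are coprime, so the S-polynomial reduces to 0 (Buchberger's first criterion).
S(f_2,g_4): leading monomials are coprime, so the S-polynomial reduces to 0 (Buchberger's first criterion).
S(f_3,g_4): leading monomials are coprime, so the S-polynomial reduces to 0 (Buchberger's first criterion).
Every S-polynomial of the final basis reduces to 0, so we have a Gröbner basis.
Inter-reduce: drop elements whose leading term is divisible by another's, tail-reduce, and make monic.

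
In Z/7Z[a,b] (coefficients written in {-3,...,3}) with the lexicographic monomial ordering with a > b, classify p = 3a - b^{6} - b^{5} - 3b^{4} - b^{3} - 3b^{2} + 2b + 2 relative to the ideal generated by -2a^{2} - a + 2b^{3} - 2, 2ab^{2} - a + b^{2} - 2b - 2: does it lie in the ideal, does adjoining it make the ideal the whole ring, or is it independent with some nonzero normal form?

Adjoining 3a - b^{6} - b^{5} - 3b^{4} - b^{3} - 3b^{2} + 2b + 2 makes the ideal the whole ring: the system is inconsistent.

First compute the reduced Gröbner basis of I by Buchberger's algorithm.
f_1 = -2a^{2} - a + 2b^{3} - 2, LT = a^{2}.
f_2 = 2ab^{2} - a + b^{2} - 2b - 2, LT = ab^{2}.

S(f_1,f_2): lcm = a^{2}b^{2}. S = -3a^{2} + ab + a - b^{5} + b^{2}.
  leading term a^{2}: subtract (-2)·f_1 from -3a^{2} + ab + a - b^{5} + b^{2} → ab - a - b^{5} - 3b^{3} + b^{2} + 3
  leading term ab: no divisor's leading term divides it; move ab to the remainder.
  leading term a: no divisor's leading term divides it; move -a to the remainder.
  leading term b^{5}: no divisor's leading term divides it; move -b^{5} to the remainder.
  leading term b^{3}: no divisor's leading term divides it; move -3b^{3} to the remainder.
  leading term b^{2}: no divisor's leading term divides it; move b^{2} to the remainder.
  leading term 1: no divisor's leading term divides it; move 3 to the remainder.
  remainder ab - a - b^{5} - 3b^{3} + b^{2} + 3 ≠ 0; add h_3 = ab - a - b^{5} - 3b^{3} + b^{2} + 3 to the basis.

S(f_2,h_3): lcm = ab^{2}. S = ab + 3a + b^{6} + 3b^{4} - b^{3} - 3b^{2} + 3b - 1.
  leading term ab: subtract (1)·h_3 from ab + 3a + b^{6} + 3b^{4} - b^{3} - 3b^{2} + 3b - 1 → -3a + b^{6} + b^{5} + 3b^{4} + 2b^{3} + 3b^{2} + 3b + 3
  leading term a: no divisor's leading term divides it; move -3a to the remainder.
  leading term b^{6}: no divisor's leading term divides it; move b^{6} to the remainder.
  leading term b^{5}: no divisor's leading term divides it; move b^{5} to the remainder.
  leading term b^{4}: no divisor's leading term divides it; move 3b^{4} to the remainder.
  leading term b^{3}: no divisor's leading term divides it; move 2b^{3} to the remainder.
  leading term b^{2}: no divisor's leading term divides it; move 3b^{2} to the remainder.
  leading term b: no divisor's leading term divides it; move 3b to the remainder.
  leading term 1: no divisor's leading term divides it; move 3 to the remainder.
  remainder -3a + b^{6} + b^{5} + 3b^{4} + 2b^{3} + 3b^{2} + 3b + 3 ≠ 0; add h_4 = -3a + b^{6} + b^{5} + 3b^{4} + 2b^{3} + 3b^{2} + 3b + 3 to the basis.

S(f_2,h_4): lcm = ab^{2}. S = 3a - 2b^{8} - 2b^{7} + b^{6} + 3b^{5} + b^{4} + b^{3} - 2b^{2} - b - 1.
  leading term a: subtract (-1)·h_4 from 3a - 2b^{8} - 2b^{7} + b^{6} + 3b^{5} + b^{4} + b^{3} - 2b^{2} - b - 1 → -2b^{8} - 2b^{7} + 2b^{6} - 3b^{5} - 3b^{4} + 3b^{3} + b^{2} + 2b + 2
  leading term b^{8}: no divisor's leading term divides it; move -2b^{8} to the remainder.
  leading term b^{7}: no divisor's leading term divides it; move -2b^{7} to the remainder.
  leading term b^{6}: no divisor's leading term divides it; move 2b^{6} to the remainder.
  leading term b^{5}: no divisor's leading term divides it; move -3b^{5} to the remainder.
  leading term b^{4}: no divisor's leading term divides it; move -3b^{4} to the remainder.
  leading term b^{3}: no divisor's leading term divides it; move 3b^{3} to the remainder.
  leading term b^{2}: no divisor's leading term divides it; move b^{2} to the remainder.
  leading term b: no divisor's leading term divides it; move 2b to the remainder.
  leading term 1: no divisor's leading term divides it; move 2 to the remainder.
  remainder -2b^{8} - 2b^{7} + 2b^{6} - 3b^{5} - 3b^{4} + 3b^{3} + b^{2} + 2b + 2 ≠ 0; add h_5 = -2b^{8} - 2b^{7} + 2b^{6} - 3b^{5} - 3b^{4} + 3b^{3} + b^{2} + 2b + 2 to the basis.

S(h_3,h_4): lcm = ab. S = -a - 2b^{7} - 2b^{6} + 3b^{4} - 2b^{3} + 2b^{2} + b + 3.
  leading term a: subtract (-2)·h_4 from -a - 2b^{7} - 2b^{6} + 3b^{4} - 2b^{3} + 2b^{2} + b + 3 → -2b^{7} + 2b^{5} + 2b^{4} + 2b^{3} + b^{2} + 2
  leading term b^{7}: no divisor's leading term divides it; move -2b^{7} to the remainder.
  leading term b^{5}: no divisor's leading term divides it; move 2b^{5} to the remainder.
  leading term b^{4}: no divisor's leading term divides it; move 2b^{4} to the remainder.
  leading term b^{3}: no divisor's leading term divides it; move 2b^{3} to the remainder.
  leading term b^{2}: no divisor's leading term divides it; move b^{2} to the remainder.
  leading term 1: no divisor's leading term divides it; move 2 to the remainder.
  remainder -2b^{7} + 2b^{5} + 2b^{4} + 2b^{3} + b^{2} + 2 ≠ 0; add h_6 = -2b^{7} + 2b^{5} + 2b^{4} + 2b^{3} + b^{2} + 2 to the basis.

The other S-polynomials (S(f_1,h_3), S(f_1,h_4), S(f_1,h_5), S(f_2,h_5), S(h_3,h_5), S(h_4,h_5), S(f_1,h_6), S(f_2,h_6), S(h_3,h_6), S(h_4,h_6), S(h_5,h_6)) all reduce to 0 modulo the current basis, so we have a Gröbner basis.
Inter-reduce: drop elements whose leading term is divisible by another's, tail-reduce, and make monic.
Reduced Gröbner basis: {a + 2b^{6} + 2b^{5} - b^{4} - 3b^{3} - b^{2} - b - 1, b^{7} - b^{5} - b^{4} - b^{3} + 3b^{2} - 1}.
Label its elements g_1 = a + 2b^{6} + 2b^{5} - b^{4} - 3b^{3} - b^{2} - b - 1, g_2 = b^{7} - b^{5} - b^{4} - b^{3} + 3b^{2} - 1.

Reduce p = 3a - b^{6} - b^{5} - 3b^{4} - b^{3} - 3b^{2} + 2b + 2 modulo G:
  leading term a: subtract (3)·g_1 from 3a - b^{6} - b^{5} - 3b^{4} - b^{3} - 3b^{2} + 2b + 2 → b^{3} - 2b - 2
  leading term b^{3}: no divisor's leading term divides it; move b^{3} to the remainder.
  leading term b: no divisor's leading term divides it; move -2b to the remainder.
  leading term 1: no divisor's leading term divides it; move -2 to the remainder.
  normal form = b^{3} - 2b - 2.
The normal form is nonzero, so p ∉ I. Since p minus its normal form lies in I, I + (p) = I + (r) where r = b^{3} - 2b - 2; decide whether this ideal is the whole ring.
Run Buchberger on G together with r (pairs among the g_i already reduce to 0 since G is a Gröbner basis):
g_1 = a + 2b^{6} + 2b^{5} - b^{4} - 3b^{3} - b^{2} - b - 1, LT = a.
g_2 = b^{7} - b^{5} - b^{4} - b^{3} + 3b^{2} - 1, LT = b^{7}.
r = b^{3} - 2b - 2, LT = b^{3}.

S(g_2,r): lcm = b^{7}. S = b^{5} + b^{4} - b^{3} + 3b^{2} - 1.
  leading term b^{5}: subtract (b^{2})·r from b^{5} + b^{4} - b^{3} + 3b^{2} - 1 → b^{4} + b^{3} - 2b^{2} - 1
  leading term b^{4}: subtract (b)·r from b^{4} + b^{3} - 2b^{2} - 1 → b^{3} + 2b - 1
  leading term b^{3}: subtract (1)·r from b^{3} + 2b - 1 → -3b + 1
  leading term b: no divisor's leading term divides it; move -3b to the remainder.
  leading term 1: no divisor's leading term divides it; move 1 to the remainder.
  remainder -3b + 1 ≠ 0; add m_4 = -3b + 1 to the basis.

S(g_2,m_4): lcm = b^{7}. S = -2b^{6} - b^{5} - b^{4} - b^{3} + 3b^{2} - 1.
  leading term b^{6}: subtract (-2b^{3})·r from -2b^{6} - b^{5} - b^{4} - b^{3} + 3b^{2} - 1 → -b^{5} + 2b^{4} + 2b^{3} + 3b^{2} - 1
  leading term b^{5}: subtract (-b^{2})·r from -b^{5} + 2b^{4} + 2b^{3} + 3b^{2} - 1 → 2b^{4} + b^{2} - 1
  leading term b^{4}: subtract (2b)·r from 2b^{4} + b^{2} - 1 → -2b^{2} - 3b - 1
  leading term b^{2}: subtract (3b)·m_4 from -2b^{2} - 3b - 1 → b - 1
  leading term b: subtract (2)·m_4 from b - 1 → -3
  leading term 1: no divisor's leading term divides it; move -3 to the remainder.
  remainder -3 ≠ 0; add m_5 = -3 to the basis.

The other S-polynomials (S(g_1,g_2), S(g_1,r), S(g_1,m_4), S(r,m_4), S(g_1,m_5), S(g_2,m_5), S(r,m_5), S(m_4,m_5)) all reduce to 0 modulo the current basis, so we have a Gröbner basis.
Inter-reduce: drop elements whose leading term is divisible by another's, tail-reduce, and make monic.
Reduced Gröbner basis: {1}.
The reduced Gröbner basis of I + (p) is {1}: the ideal is the whole ring, so the enlarged system has no common solution — adjoining p is inconsistent.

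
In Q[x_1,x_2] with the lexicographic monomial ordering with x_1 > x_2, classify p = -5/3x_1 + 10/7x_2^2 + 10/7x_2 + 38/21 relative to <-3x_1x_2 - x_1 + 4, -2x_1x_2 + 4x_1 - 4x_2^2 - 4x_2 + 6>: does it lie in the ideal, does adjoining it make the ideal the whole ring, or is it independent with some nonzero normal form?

Adjoining -5/3x_1 + 10/7x_2^2 + 10/7x_2 + 38/21 makes the ideal the whole ring: the system is inconsistent.

First compute the reduced Gröbner basis of I by Buchberger's algorithm.
f_1 = -3x_1x_2 - x_1 + 4, LT = x_1x_2.
f_2 = -2x_1x_2 + 4x_1 - 4x_2^2 - 4x_2 + 6, LT = x_1x_2.

S(f_1,f_2): lcm = x_1x_2. S = 7/3x_1 - 2x_2^2 - 2x_2 + 5/3.
  reduce S modulo (f_1, f_2):
  remainder 7/3x_1 - 2x_2^2 - 2x_2 + 5/3 ≠ 0; add h_3 = 7/3x_1 - 2x_2^2 - 2x_2 + 5/3 to the basis.

S(f_1,h_3): lcm = x_1x_2. S = 1/3x_1 + 6/7x_2^3 + 6/7x_2^2 - 5/7x_2 - 4/3.
  reduce S modulo (f_1, f_2, h_3):
  remainder 6/7x_2^3 + 8/7x_2^2 - 3/7x_2 - 11/7 ≠ 0; add h_4 = 6/7x_2^3 + 8/7x_2^2 - 3/7x_2 - 11/7 to the basis.

The other S-polynomials (S(f_2,h_3), S(f_1,h_4), S(f_2,h_4), S(h_3,h_4)) all reduce to 0 modulo the current basis, so we have a Gröbner basis.
Inter-reduce: drop elements whose leading term is divisible by another's, tail-reduce, and make monic.
Reduced Gröbner basis: {x_1 - 6/7x_2^2 - 6/7x_2 + 5/7, x_2^3 + 4/3x_2^2 - 1/2x_2 - 11/6}.
Label its elements g_1 = x_1 - 6/7x_2^2 - 6/7x_2 + 5/7, g_2 = x_2^3 + 4/3x_2^2 - 1/2x_2 - 11/6.

Reduce p = -5/3x_1 + 10/7x_2^2 + 10/7x_2 + 38/21 modulo G:
  leading term x_1: subtract (-5/3)·g_1 from -5/3x_1 + 10/7x_2^2 + 10/7x_2 + 38/21 → 3
  leading term 1: no divisor's leading term divides it; move 3 to the remainder.
  normal form = 3.
The normal form is nonzero, so p ∉ I. Since p minus its normal form lies in I, I + (p) = I + (r) where r = 3; decide whether this ideal is the whole ring.
Here r = 3 is a nonzero constant, hence a unit: 1 ∈ I + (p), the Gröbner basis of I + (p) is {1}, and the enlarged system has no common solution — adjoining p is inconsistent.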